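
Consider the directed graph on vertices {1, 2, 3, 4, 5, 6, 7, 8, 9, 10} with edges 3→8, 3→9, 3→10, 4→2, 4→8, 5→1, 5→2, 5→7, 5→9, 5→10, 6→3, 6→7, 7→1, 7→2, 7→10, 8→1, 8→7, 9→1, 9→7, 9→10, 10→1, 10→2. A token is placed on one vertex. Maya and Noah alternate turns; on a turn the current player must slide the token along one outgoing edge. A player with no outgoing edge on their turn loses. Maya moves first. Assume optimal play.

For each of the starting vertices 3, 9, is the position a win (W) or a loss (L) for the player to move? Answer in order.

3: L, 9: W

Build the W/L table. Terminal = L. A non-terminal position is W if it has a move to some L; otherwise it is L.
Every edge goes from a vertex to one that appears earlier in the order 2, 1, 10, 7, 8, 9, 3, 5, 6, 4, so processing vertices in that order labels each vertex after all of its successors.
2: no outgoing edge → L
1: no outgoing edge → L
10: reaches L-position 1 → W
7: reaches L-position 1 → W
8: reaches L-position 1 → W
9: reaches L-position 1 → W
3: only reaches 9(W), 8(W), 10(W), all W → L
5: reaches L-position 1 → W
6: reaches L-position 3 → W
4: reaches L-position 2 → W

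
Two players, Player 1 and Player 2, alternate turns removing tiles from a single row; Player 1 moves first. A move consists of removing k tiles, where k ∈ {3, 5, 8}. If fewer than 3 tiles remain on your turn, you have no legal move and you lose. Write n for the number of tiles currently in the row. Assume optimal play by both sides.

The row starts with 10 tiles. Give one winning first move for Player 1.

Positions with no move are L. A position that does have a move is losing for the player to move precisely when every available move leads to a winning position for the opponent. Fill in the labels:
n=0: no move → L
n=1: no move → L
n=2: no move → L
n=3: can move to 0, which is L ⇒ W
n=4: can move to 1, which is L ⇒ W
n=5: can move to 2, which is L ⇒ W
n=6: can move to 1, which is L ⇒ W
n=7: can move to 2, which is L ⇒ W
n=8: can move to 0, which is L ⇒ W
n=9: can move to 1, which is L ⇒ W
n=10: can move to 2, which is L ⇒ W
From 10, the L positions reachable in one move are: 2.

Remove 8, leaving 2.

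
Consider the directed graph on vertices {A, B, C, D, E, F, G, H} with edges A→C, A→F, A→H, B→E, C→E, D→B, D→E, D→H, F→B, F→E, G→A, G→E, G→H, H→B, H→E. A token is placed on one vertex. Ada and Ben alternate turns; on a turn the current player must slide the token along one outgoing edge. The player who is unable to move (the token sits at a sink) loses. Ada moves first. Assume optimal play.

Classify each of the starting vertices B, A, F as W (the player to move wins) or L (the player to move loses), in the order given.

Label each position W (a win for the player to move) or L (a loss). A position with no legal move is L; any other position is W exactly when some move reaches an L, and L when every move reaches a W.
Every edge goes from a vertex to one that appears earlier in the order E, B, C, F, H, A, G, D, so processing vertices in that order labels each vertex after all of its successors.
E: no outgoing edge → L
B: W (go to E, an L position)
C: W (go to E, an L position)
F: W (go to E, an L position)
H: W (go to E, an L position)
A: L (options H(W), F(W), C(W) are all W)
G: W (go to A, an L position)
D: W (go to E, an L position)

B: W, A: L, F: W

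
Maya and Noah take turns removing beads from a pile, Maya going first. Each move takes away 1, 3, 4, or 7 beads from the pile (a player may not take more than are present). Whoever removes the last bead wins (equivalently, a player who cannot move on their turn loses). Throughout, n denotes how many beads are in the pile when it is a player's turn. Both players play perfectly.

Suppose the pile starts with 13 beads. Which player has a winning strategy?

Compute win/loss labels from the base case upward. A position with no move is L. Any other position is W if it can reach an L in one move, else L.
n=0: no move → L
n=1: W (go to 0, an L position)
n=2: L (sole option 1(W) is W)
n=3: W (go to 2, an L position)
n=4: W (go to 0, an L position)
n=5: W (go to 2, an L position)
n=6: W (go to 2, an L position)
n=7: W (go to 0, an L position)
n=8: L (options 7(W), 5(W), 4(W), 1(W) are all W)
n=9: W (go to 8, an L position)
n=10: L (options 9(W), 7(W), 6(W), 3(W) are all W)
n=11: W (go to 10, an L position)
n=12: W (go to 8, an L position)
n=13: W (go to 10, an L position)
The starting position 13 is W: Maya should remove 3, leaving 10, handing over an L position.

Maya wins.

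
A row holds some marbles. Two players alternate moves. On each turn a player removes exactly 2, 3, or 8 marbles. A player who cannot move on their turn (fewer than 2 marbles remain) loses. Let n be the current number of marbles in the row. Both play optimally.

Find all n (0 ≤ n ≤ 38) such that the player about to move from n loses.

Work bottom-up. With no move the player to move loses. Otherwise the position is W if at least one move leads to an L position for the opponent, and L if every move leads to a W.
n=0: no move → L
n=1: no move → L
n=2: reaches L-position 0 → W
n=3: reaches L-position 1 → W
n=4: reaches L-position 1 → W
n=5: only reaches 3(W), 2(W), all W → L
n=6: only reaches 4(W), 3(W), all W → L
n=7: reaches L-position 5 → W
n=8: reaches L-position 6 → W
n=9: reaches L-position 6 → W
n=10: only reaches 8(W), 7(W), 2(W), all W → L
n=11: only reaches 9(W), 8(W), 3(W), all W → L
n=12: reaches L-position 10 → W
n=13: reaches L-position 11 → W
n=14: reaches L-position 11 → W
n=15: only reaches 13(W), 12(W), 7(W), all W → L
n=16: only reaches 14(W), 13(W), 8(W), all W → L
n=17: reaches L-position 15 → W
n=18: reaches L-position 16 → W
n=19: reaches L-position 16 → W
n=20: only reaches 18(W), 17(W), 12(W), all W → L
n=21: only reaches 19(W), 18(W), 13(W), all W → L
n=22: reaches L-position 20 → W
n=23: reaches L-position 21 → W
n=24: reaches L-position 21 → W
n=25: only reaches 23(W), 22(W), 17(W), all W → L
n=26: only reaches 24(W), 23(W), 18(W), all W → L
n=27: reaches L-position 25 → W
n=28: reaches L-position 26 → W
n=29: reaches L-position 26 → W
n=30: only reaches 28(W), 27(W), 22(W), all W → L
n=31: only reaches 29(W), 28(W), 23(W), all W → L
n=32: reaches L-position 30 → W
n=33: reaches L-position 31 → W
n=34: reaches L-position 31 → W
n=35: only reaches 33(W), 32(W), 27(W), all W → L
n=36: only reaches 34(W), 33(W), 28(W), all W → L
n=37: reaches L-position 35 → W
n=38: reaches L-position 36 → W
The losing starting values of n are exactly the entries labelled L in this table (16 of them).

0, 1, 5, 6, 10, 11, 15, 16, 20, 21, 25, 26, 30, 31, 35, 36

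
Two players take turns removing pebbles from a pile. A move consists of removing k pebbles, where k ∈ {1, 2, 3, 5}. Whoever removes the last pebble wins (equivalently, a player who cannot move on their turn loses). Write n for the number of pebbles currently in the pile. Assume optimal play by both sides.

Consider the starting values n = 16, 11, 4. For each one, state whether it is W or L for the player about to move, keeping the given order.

16: L, 11: W, 4: L

Label each position W (a win for the player to move) or L (a loss). A position with no legal move is L; any other position is W exactly when some move reaches an L, and L when every move reaches a W.
n=0: no move → L
n=1: W (go to 0, an L position)
n=2: W (go to 0, an L position)
n=3: W (go to 0, an L position)
n=4: L (options 3(W), 2(W), 1(W) are all W)
n=5: W (go to 4, an L position)
n=6: W (go to 4, an L position)
n=7: W (go to 4, an L position)
n=8: L (options 7(W), 6(W), 5(W), 3(W) are all W)
n=9: W (go to 8, an L position)
n=10: W (go to 8, an L position)
n=11: W (go to 8, an L position)
n=12: L (options 11(W), 10(W), 9(W), 7(W) are all W)
n=13: W (go to 12, an L position)
n=14: W (go to 12, an L position)
n=15: W (go to 12, an L position)
n=16: L (options 15(W), 14(W), 13(W), 11(W) are all W)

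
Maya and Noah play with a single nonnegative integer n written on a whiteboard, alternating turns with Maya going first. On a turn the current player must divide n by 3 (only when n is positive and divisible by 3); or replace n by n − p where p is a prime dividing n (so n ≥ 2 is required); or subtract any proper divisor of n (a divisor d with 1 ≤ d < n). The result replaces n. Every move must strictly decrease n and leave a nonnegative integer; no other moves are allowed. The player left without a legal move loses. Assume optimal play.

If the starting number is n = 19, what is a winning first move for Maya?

Move to 0.

Classify positions by backward induction: terminal positions (no move available) are L. From any other position, the mover wins iff some move reaches an L.
n=0: no move → L
n=1: no move → L
n=2: →0(L), so W
n=3: →0(L), so W
n=4: →2(W), 3(W) — all W, so L
n=5: →0(L), so W
n=6: →4(L), so W
n=7: →0(L), so W
n=8: →4(L), so W
n=9: →3(W), 6(W), 8(W) — all W, so L
n=10: →9(L), so W
n=11: →0(L), so W
n=12: →4(L), so W
n=13: →0(L), so W
n=14: →7(W), 12(W), 13(W) — all W, so L
n=15: →14(L), so W
n=16: →14(L), so W
n=17: →0(L), so W
n=18: →9(L), so W
n=19: →0(L), so W
From 19, the L positions reachable in one move are: 0.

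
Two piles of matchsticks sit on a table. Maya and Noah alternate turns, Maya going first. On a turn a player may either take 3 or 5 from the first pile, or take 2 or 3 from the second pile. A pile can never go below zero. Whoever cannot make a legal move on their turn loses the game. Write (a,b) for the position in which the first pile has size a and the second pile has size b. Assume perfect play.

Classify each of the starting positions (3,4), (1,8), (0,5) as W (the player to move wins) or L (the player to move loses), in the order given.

Compute win/loss labels from the base case upward. A position with no move is L. Any other position is W if it can reach an L in one move, else L.
No move ever increases a pile, so every position that can arise here has a ≤ 3 and b ≤ 8; it is enough to label the cells with 0 ≤ a ≤ 3 and 0 ≤ b ≤ 8.
Every move lowers a or b (never raises either), so fill the grid row by row in increasing a, and left to right within a row: each cell's successors are then already labelled.
      b=0  b=1  b=2  b=3  b=4  b=5  b=6  b=7  b=8
a=0:    L    L    W    W    W    L    L    W    W
a=1:    L    L    W    W    W    L    L    W    W
a=2:    L    L    W    W    W    L    L    W    W
a=3:    W    W    L    L    W    W    W    L    L
Cells with no legal move (terminal, hence L): (0,0), (0,1), (1,0), (1,1), (2,0), (2,1).
The remaining L cells, each justified by listing all of its moves:
(0,5): only reaches (0,3)(W), (0,2)(W), all W → L
(0,6): only reaches (0,4)(W), (0,3)(W), all W → L
(1,5): only reaches (1,3)(W), (1,2)(W), all W → L
(1,6): only reaches (1,4)(W), (1,3)(W), all W → L
(2,5): only reaches (2,3)(W), (2,2)(W), all W → L
(2,6): only reaches (2,4)(W), (2,3)(W), all W → L
(3,2): only reaches (0,2)(W), (3,0)(W), all W → L
(3,3): only reaches (0,3)(W), (3,1)(W), (3,0)(W), all W → L
(3,7): only reaches (0,7)(W), (3,5)(W), (3,4)(W), all W → L
(3,8): only reaches (0,8)(W), (3,6)(W), (3,5)(W), all W → L
Every other cell has at least one move into one of the L cells above, so it is W.
(3,4): the move to (3,2) reaches an L cell, so W
(1,8): the move to (1,6) reaches an L cell, so W
(0,5): one of the L cells justified above, so L

(3,4): W, (1,8): W, (0,5): L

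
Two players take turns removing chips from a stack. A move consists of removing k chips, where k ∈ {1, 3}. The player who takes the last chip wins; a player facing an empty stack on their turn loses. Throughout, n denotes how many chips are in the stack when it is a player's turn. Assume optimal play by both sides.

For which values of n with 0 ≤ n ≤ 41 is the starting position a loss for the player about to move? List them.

0, 2, 4, 6, 8, 10, 12, 14, 16, 18, 20, 22, 24, 26, 28, 30, 32, 34, 36, 38, 40

Work bottom-up. With no move the player to move loses. Otherwise the position is W if at least one move leads to an L position for the opponent, and L if every move leads to a W.
n=0: no move → L
n=1: reaches L-position 0 → W
n=2: only reaches 1(W), which is W → L
n=3: reaches L-position 2 → W
n=4: only reaches 3(W), 1(W), all W → L
n=5: reaches L-position 4 → W
n=6: only reaches 5(W), 3(W), all W → L
n=7: reaches L-position 6 → W
n=8: only reaches 7(W), 5(W), all W → L
n=9: reaches L-position 8 → W
n=10: only reaches 9(W), 7(W), all W → L
n=11: reaches L-position 10 → W
n=12: only reaches 11(W), 9(W), all W → L
n=13: reaches L-position 12 → W
n=14: only reaches 13(W), 11(W), all W → L
n=15: reaches L-position 14 → W
n=16: only reaches 15(W), 13(W), all W → L
n=17: reaches L-position 16 → W
n=18: only reaches 17(W), 15(W), all W → L
n=19: reaches L-position 18 → W
n=20: only reaches 19(W), 17(W), all W → L
n=21: reaches L-position 20 → W
n=22: only reaches 21(W), 19(W), all W → L
n=23: reaches L-position 22 → W
n=24: only reaches 23(W), 21(W), all W → L
n=25: reaches L-position 24 → W
n=26: only reaches 25(W), 23(W), all W → L
n=27: reaches L-position 26 → W
n=28: only reaches 27(W), 25(W), all W → L
n=29: reaches L-position 28 → W
n=30: only reaches 29(W), 27(W), all W → L
n=31: reaches L-position 30 → W
n=32: only reaches 31(W), 29(W), all W → L
n=33: reaches L-position 32 → W
n=34: only reaches 33(W), 31(W), all W → L
n=35: reaches L-position 34 → W
n=36: only reaches 35(W), 33(W), all W → L
n=37: reaches L-position 36 → W
n=38: only reaches 37(W), 35(W), all W → L
n=39: reaches L-position 38 → W
n=40: only reaches 39(W), 37(W), all W → L
n=41: reaches L-position 40 → W
Reading off the rows marked L gives the requested list; there are 21 such values of n.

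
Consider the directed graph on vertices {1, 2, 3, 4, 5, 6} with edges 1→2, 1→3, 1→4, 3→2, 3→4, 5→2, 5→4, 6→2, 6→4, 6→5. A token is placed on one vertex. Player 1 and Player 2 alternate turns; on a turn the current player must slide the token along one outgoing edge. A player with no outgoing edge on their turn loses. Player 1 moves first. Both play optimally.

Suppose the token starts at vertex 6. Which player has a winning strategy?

Player 1 wins.

Classify positions by backward induction: terminal positions (no move available) are L. From any other position, the mover wins iff some move reaches an L.
Every edge goes from a vertex to one that appears earlier in the order 2, 4, 5, 6, 3, 1, so processing vertices in that order labels each vertex after all of its successors.
2: no outgoing edge → L
4: no outgoing edge → L
5: can move to 4, which is L ⇒ W
6: can move to 4, which is L ⇒ W
3: can move to 4, which is L ⇒ W
1: can move to 4, which is L ⇒ W
The starting position 6 is W: Player 1 should move to 4, handing over an L position.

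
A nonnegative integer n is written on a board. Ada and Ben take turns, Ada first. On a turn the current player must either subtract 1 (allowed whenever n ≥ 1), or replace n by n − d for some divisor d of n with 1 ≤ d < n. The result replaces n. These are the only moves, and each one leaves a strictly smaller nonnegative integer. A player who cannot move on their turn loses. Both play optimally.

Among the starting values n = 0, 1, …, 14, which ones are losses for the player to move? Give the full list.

Positions with no move are L. A position that does have a move is losing for the player to move precisely when every available move leads to a winning position for the opponent. Fill in the labels:
n=0: no move → L
n=1: →0(L), so W
n=2: →1(W) only, which is W, so L
n=3: →2(L), so W
n=4: →2(L), so W
n=5: →4(W) only, which is W, so L
n=6: →5(L), so W
n=7: →6(W) only, which is W, so L
n=8: →7(L), so W
n=9: →6(W), 8(W) — all W, so L
n=10: →5(L), so W
n=11: →10(W) only, which is W, so L
n=12: →9(L), so W
n=13: →12(W) only, which is W, so L
n=14: →7(L), so W
Reading off the rows marked L gives the requested list; there are 7 such values of n.

0, 2, 5, 7, 9, 11, 13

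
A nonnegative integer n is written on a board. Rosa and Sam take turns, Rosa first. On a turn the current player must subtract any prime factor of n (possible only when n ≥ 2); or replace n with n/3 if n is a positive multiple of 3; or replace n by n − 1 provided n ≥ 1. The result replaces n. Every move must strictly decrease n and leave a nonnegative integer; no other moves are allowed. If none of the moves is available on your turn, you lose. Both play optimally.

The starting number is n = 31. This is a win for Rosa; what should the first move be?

Move to 0.

Use the standard recursion: the mover loses at a terminal position; elsewhere, the mover wins exactly when some move hands the opponent an L position.
n=0: no move → L
n=1: W (go to 0, an L position)
n=2: W (go to 0, an L position)
n=3: W (go to 0, an L position)
n=4: L (options 2(W), 3(W) are all W)
n=5: W (go to 0, an L position)
n=6: W (go to 4, an L position)
n=7: W (go to 0, an L position)
n=8: L (options 6(W), 7(W) are all W)
n=9: W (go to 8, an L position)
n=10: W (go to 8, an L position)
n=11: W (go to 0, an L position)
n=12: W (go to 4, an L position)
n=13: W (go to 0, an L position)
n=14: L (options 7(W), 12(W), 13(W) are all W)
n=15: W (go to 14, an L position)
n=16: W (go to 14, an L position)
n=17: W (go to 0, an L position)
n=18: L (options 6(W), 15(W), 16(W), 17(W) are all W)
n=19: W (go to 0, an L position)
n=20: W (go to 18, an L position)
n=21: W (go to 14, an L position)
n=22: L (options 11(W), 20(W), 21(W) are all W)
n=23: W (go to 0, an L position)
n=24: W (go to 8, an L position)
n=25: L (options 20(W), 24(W) are all W)
n=26: W (go to 25, an L position)
n=27: L (options 9(W), 24(W), 26(W) are all W)
n=28: W (go to 27, an L position)
n=29: W (go to 0, an L position)
n=30: W (go to 25, an L position)
n=31: W (go to 0, an L position)
From 31, the L positions reachable in one move are: 0.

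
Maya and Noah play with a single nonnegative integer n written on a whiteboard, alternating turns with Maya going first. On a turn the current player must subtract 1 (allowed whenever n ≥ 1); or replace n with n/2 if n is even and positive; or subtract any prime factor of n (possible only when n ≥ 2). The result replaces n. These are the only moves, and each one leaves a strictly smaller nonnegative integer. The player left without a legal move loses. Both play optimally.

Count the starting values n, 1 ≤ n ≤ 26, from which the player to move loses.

5

Classify positions by backward induction: terminal positions (no move available) are L. From any other position, the mover wins iff some move reaches an L.
n=0: no move → L
n=1: can move to 0, which is L ⇒ W
n=2: can move to 0, which is L ⇒ W
n=3: can move to 0, which is L ⇒ W
n=4: moves to 2(W), 3(W); every one is W ⇒ L
n=5: can move to 0, which is L ⇒ W
n=6: can move to 4, which is L ⇒ W
n=7: can move to 0, which is L ⇒ W
n=8: can move to 4, which is L ⇒ W
n=9: moves to 6(W), 8(W); every one is W ⇒ L
n=10: can move to 9, which is L ⇒ W
n=11: can move to 0, which is L ⇒ W
n=12: can move to 9, which is L ⇒ W
n=13: can move to 0, which is L ⇒ W
n=14: moves to 7(W), 12(W), 13(W); every one is W ⇒ L
n=15: can move to 14, which is L ⇒ W
n=16: can move to 14, which is L ⇒ W
n=17: can move to 0, which is L ⇒ W
n=18: can move to 9, which is L ⇒ W
n=19: can move to 0, which is L ⇒ W
n=20: moves to 10(W), 15(W), 18(W), 19(W); every one is W ⇒ L
n=21: can move to 14, which is L ⇒ W
n=22: can move to 20, which is L ⇒ W
n=23: can move to 0, which is L ⇒ W
n=24: moves to 12(W), 21(W), 22(W), 23(W); every one is W ⇒ L
n=25: can move to 20, which is L ⇒ W
n=26: can move to 24, which is L ⇒ W
L entries with 1 ≤ n ≤ 26 (n=0 is outside the asked range and is not counted): n = 4, 9, 14, 20, 24; that makes 5.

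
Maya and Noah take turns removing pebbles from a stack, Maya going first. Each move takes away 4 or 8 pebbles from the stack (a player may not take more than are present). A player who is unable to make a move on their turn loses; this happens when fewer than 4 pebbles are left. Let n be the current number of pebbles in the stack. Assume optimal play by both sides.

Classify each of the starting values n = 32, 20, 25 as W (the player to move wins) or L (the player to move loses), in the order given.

32: W, 20: W, 25: L

Work bottom-up. With no move the player to move loses. Otherwise the position is W if at least one move leads to an L position for the opponent, and L if every move leads to a W.
n=0: no move → L
n=1: no move → L
n=2: no move → L
n=3: no move → L
n=4: W (go to 0, an L position)
n=5: W (go to 1, an L position)
n=6: W (go to 2, an L position)
n=7: W (go to 3, an L position)
n=8: W (go to 0, an L position)
n=9: W (go to 1, an L position)
n=10: W (go to 2, an L position)
n=11: W (go to 3, an L position)
n=12: L (options 8(W), 4(W) are all W)
n=13: L (options 9(W), 5(W) are all W)
n=14: L (options 10(W), 6(W) are all W)
n=15: L (options 11(W), 7(W) are all W)
n=16: W (go to 12, an L position)
n=17: W (go to 13, an L position)
n=18: W (go to 14, an L position)
n=19: W (go to 15, an L position)
n=20: W (go to 12, an L position)
n=21: W (go to 13, an L position)
n=22: W (go to 14, an L position)
n=23: W (go to 15, an L position)
n=24: L (options 20(W), 16(W) are all W)
n=25: L (options 21(W), 17(W) are all W)
n=26: L (options 22(W), 18(W) are all W)
n=27: L (options 23(W), 19(W) are all W)
n=28: W (go to 24, an L position)
n=29: W (go to 25, an L position)
n=30: W (go to 26, an L position)
n=31: W (go to 27, an L position)
n=32: W (go to 24, an L position)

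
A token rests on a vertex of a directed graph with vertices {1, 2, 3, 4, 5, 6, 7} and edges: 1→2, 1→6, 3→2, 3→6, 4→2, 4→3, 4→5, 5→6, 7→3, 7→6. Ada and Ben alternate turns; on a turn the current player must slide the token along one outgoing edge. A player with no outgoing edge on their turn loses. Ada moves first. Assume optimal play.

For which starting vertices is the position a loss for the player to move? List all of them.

2, 6

Use the standard recursion: the mover loses at a terminal position; elsewhere, the mover wins exactly when some move hands the opponent an L position.
Every edge goes from a vertex to one that appears earlier in the order 2, 6, 1, 3, 5, 4, 7, so processing vertices in that order labels each vertex after all of its successors.
2: no outgoing edge → L
6: no outgoing edge → L
1: →6(L), so W
3: →6(L), so W
5: →6(L), so W
4: →2(L), so W
7: →6(L), so W
Reading off the rows marked L gives the requested list; there are 2 such vertices.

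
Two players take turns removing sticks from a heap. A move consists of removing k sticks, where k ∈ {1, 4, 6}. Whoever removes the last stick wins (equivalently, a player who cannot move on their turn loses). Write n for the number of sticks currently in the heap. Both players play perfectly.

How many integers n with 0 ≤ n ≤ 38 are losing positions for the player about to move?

Work bottom-up. With no move the player to move loses. Otherwise the position is W if at least one move leads to an L position for the opponent, and L if every move leads to a W.
n=0: no move → L
n=1: →0(L), so W
n=2: →1(W) only, which is W, so L
n=3: →2(L), so W
n=4: →0(L), so W
n=5: →4(W), 1(W) — all W, so L
n=6: →5(L), so W
n=7: →6(W), 3(W), 1(W) — all W, so L
n=8: →7(L), so W
n=9: →5(L), so W
n=10: →9(W), 6(W), 4(W) — all W, so L
n=11: →10(L), so W
n=12: →11(W), 8(W), 6(W) — all W, so L
n=13: →12(L), so W
n=14: →10(L), so W
n=15: →14(W), 11(W), 9(W) — all W, so L
n=16: →15(L), so W
n=17: →16(W), 13(W), 11(W) — all W, so L
n=18: →17(L), so W
n=19: →15(L), so W
n=20: →19(W), 16(W), 14(W) — all W, so L
n=21: →20(L), so W
n=22: →21(W), 18(W), 16(W) — all W, so L
n=23: →22(L), so W
n=24: →20(L), so W
n=25: →24(W), 21(W), 19(W) — all W, so L
n=26: →25(L), so W
n=27: →26(W), 23(W), 21(W) — all W, so L
n=28: →27(L), so W
n=29: →25(L), so W
n=30: →29(W), 26(W), 24(W) — all W, so L
n=31: →30(L), so W
n=32: →31(W), 28(W), 26(W) — all W, so L
n=33: →32(L), so W
n=34: →30(L), so W
n=35: →34(W), 31(W), 29(W) — all W, so L
n=36: →35(L), so W
n=37: →36(W), 33(W), 31(W) — all W, so L
n=38: →37(L), so W
L entries with 0 ≤ n ≤ 38: n = 0, 2, 5, 7, 10, 12, 15, 17, 20, 22, 25, 27, 30, 32, 35, 37; that makes 16.

16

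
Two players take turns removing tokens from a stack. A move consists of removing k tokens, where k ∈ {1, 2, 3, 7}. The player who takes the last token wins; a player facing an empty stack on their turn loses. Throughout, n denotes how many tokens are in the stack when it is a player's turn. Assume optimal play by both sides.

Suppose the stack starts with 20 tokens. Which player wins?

The second player wins.

Positions with no move are L. A position that does have a move is losing for the player to move precisely when every available move leads to a winning position for the opponent. Fill in the labels:
n=0: no move → L
n=1: reaches L-position 0 → W
n=2: reaches L-position 0 → W
n=3: reaches L-position 0 → W
n=4: only reaches 3(W), 2(W), 1(W), all W → L
n=5: reaches L-position 4 → W
n=6: reaches L-position 4 → W
n=7: reaches L-position 4 → W
n=8: only reaches 7(W), 6(W), 5(W), 1(W), all W → L
n=9: reaches L-position 8 → W
n=10: reaches L-position 8 → W
n=11: reaches L-position 8 → W
n=12: only reaches 11(W), 10(W), 9(W), 5(W), all W → L
n=13: reaches L-position 12 → W
n=14: reaches L-position 12 → W
n=15: reaches L-position 12 → W
n=16: only reaches 15(W), 14(W), 13(W), 9(W), all W → L
n=17: reaches L-position 16 → W
n=18: reaches L-position 16 → W
n=19: reaches L-position 16 → W
n=20: only reaches 19(W), 18(W), 17(W), 13(W), all W → L
Every move from 20 reaches a W position, so the mover loses.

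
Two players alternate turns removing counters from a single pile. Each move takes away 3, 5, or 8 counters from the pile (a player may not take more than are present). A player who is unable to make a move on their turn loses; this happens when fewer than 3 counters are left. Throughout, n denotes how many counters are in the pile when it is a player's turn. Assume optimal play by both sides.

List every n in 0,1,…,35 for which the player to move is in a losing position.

0, 1, 2, 11, 12, 13, 22, 23, 24, 33, 34, 35

Compute win/loss labels from the base case upward. A position with no move is L. Any other position is W if it can reach an L in one move, else L.
n=0: no move → L
n=1: no move → L
n=2: no move → L
n=3: reaches L-position 0 → W
n=4: reaches L-position 1 → W
n=5: reaches L-position 2 → W
n=6: reaches L-position 1 → W
n=7: reaches L-position 2 → W
n=8: reaches L-position 0 → W
n=9: reaches L-position 1 → W
n=10: reaches L-position 2 → W
n=11: only reaches 8(W), 6(W), 3(W), all W → L
n=12: only reaches 9(W), 7(W), 4(W), all W → L
n=13: only reaches 10(W), 8(W), 5(W), all W → L
n=14: reaches L-position 11 → W
n=15: reaches L-position 12 → W
n=16: reaches L-position 13 → W
n=17: reaches L-position 12 → W
n=18: reaches L-position 13 → W
n=19: reaches L-position 11 → W
n=20: reaches L-position 12 → W
n=21: reaches L-position 13 → W
n=22: only reaches 19(W), 17(W), 14(W), all W → L
n=23: only reaches 20(W), 18(W), 15(W), all W → L
n=24: only reaches 21(W), 19(W), 16(W), all W → L
n=25: reaches L-position 22 → W
n=26: reaches L-position 23 → W
n=27: reaches L-position 24 → W
n=28: reaches L-position 23 → W
n=29: reaches L-position 24 → W
n=30: reaches L-position 22 → W
n=31: reaches L-position 23 → W
n=32: reaches L-position 24 → W
n=33: only reaches 30(W), 28(W), 25(W), all W → L
n=34: only reaches 31(W), 29(W), 26(W), all W → L
n=35: only reaches 32(W), 30(W), 27(W), all W → L
The losing starting values of n are exactly the entries labelled L in this table (12 of them).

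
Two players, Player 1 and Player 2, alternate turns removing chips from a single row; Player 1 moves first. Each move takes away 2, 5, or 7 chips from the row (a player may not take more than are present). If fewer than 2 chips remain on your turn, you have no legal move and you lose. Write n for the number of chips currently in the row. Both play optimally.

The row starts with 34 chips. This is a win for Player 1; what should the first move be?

Remove 2, leaving 32.

Work bottom-up. With no move the player to move loses. Otherwise the position is W if at least one move leads to an L position for the opponent, and L if every move leads to a W.
n=0: no move → L
n=1: no move → L
n=2: W (go to 0, an L position)
n=3: W (go to 1, an L position)
n=4: L (sole option 2(W) is W)
n=5: W (go to 0, an L position)
n=6: W (go to 4, an L position)
n=7: W (go to 0, an L position)
n=8: W (go to 1, an L position)
n=9: W (go to 4, an L position)
n=10: L (options 8(W), 5(W), 3(W) are all W)
n=11: W (go to 4, an L position)
n=12: W (go to 10, an L position)
n=13: L (options 11(W), 8(W), 6(W) are all W)
n=14: L (options 12(W), 9(W), 7(W) are all W)
n=15: W (go to 13, an L position)
n=16: W (go to 14, an L position)
n=17: W (go to 10, an L position)
n=18: W (go to 13, an L position)
n=19: W (go to 14, an L position)
n=20: W (go to 13, an L position)
n=21: W (go to 14, an L position)
n=22: L (options 20(W), 17(W), 15(W) are all W)
n=23: L (options 21(W), 18(W), 16(W) are all W)
n=24: W (go to 22, an L position)
n=25: W (go to 23, an L position)
n=26: L (options 24(W), 21(W), 19(W) are all W)
n=27: W (go to 22, an L position)
n=28: W (go to 26, an L position)
n=29: W (go to 22, an L position)
n=30: W (go to 23, an L position)
n=31: W (go to 26, an L position)
n=32: L (options 30(W), 27(W), 25(W) are all W)
n=33: W (go to 26, an L position)
n=34: W (go to 32, an L position)
From 34, the L positions reachable in one move are: 32.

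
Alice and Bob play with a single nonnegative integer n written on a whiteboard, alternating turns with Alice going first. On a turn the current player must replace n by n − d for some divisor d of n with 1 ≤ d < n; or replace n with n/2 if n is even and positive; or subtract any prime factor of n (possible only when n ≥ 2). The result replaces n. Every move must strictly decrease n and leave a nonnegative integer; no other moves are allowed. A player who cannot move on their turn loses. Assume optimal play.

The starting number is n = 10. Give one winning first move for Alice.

Move to 9.

Use the standard recursion: the mover loses at a terminal position; elsewhere, the mover wins exactly when some move hands the opponent an L position.
n=0: no move → L
n=1: no move → L
n=2: →0(L), so W
n=3: →0(L), so W
n=4: →2(W), 3(W) — all W, so L
n=5: →0(L), so W
n=6: →4(L), so W
n=7: →0(L), so W
n=8: →4(L), so W
n=9: →6(W), 8(W) — all W, so L
n=10: →9(L), so W
From 10, the L positions reachable in one move are: 9.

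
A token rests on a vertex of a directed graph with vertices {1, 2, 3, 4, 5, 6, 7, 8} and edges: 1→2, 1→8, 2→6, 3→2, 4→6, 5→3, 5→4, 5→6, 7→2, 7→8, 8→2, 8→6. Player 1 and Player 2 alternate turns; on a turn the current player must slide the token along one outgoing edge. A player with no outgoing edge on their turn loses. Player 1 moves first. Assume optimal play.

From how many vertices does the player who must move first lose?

4

Classify positions by backward induction: terminal positions (no move available) are L. From any other position, the mover wins iff some move reaches an L.
Every edge goes from a vertex to one that appears earlier in the order 6, 2, 8, 1, 3, 4, 7, 5, so processing vertices in that order labels each vertex after all of its successors.
6: no outgoing edge → L
2: can move to 6, which is L ⇒ W
8: can move to 6, which is L ⇒ W
1: moves to 8(W), 2(W); every one is W ⇒ L
3: the only move is to 2(W), a W ⇒ L
4: can move to 6, which is L ⇒ W
7: moves to 8(W), 2(W); every one is W ⇒ L
5: can move to 3, which is L ⇒ W
The L vertices are 1, 3, 6, 7; that is 4 in all.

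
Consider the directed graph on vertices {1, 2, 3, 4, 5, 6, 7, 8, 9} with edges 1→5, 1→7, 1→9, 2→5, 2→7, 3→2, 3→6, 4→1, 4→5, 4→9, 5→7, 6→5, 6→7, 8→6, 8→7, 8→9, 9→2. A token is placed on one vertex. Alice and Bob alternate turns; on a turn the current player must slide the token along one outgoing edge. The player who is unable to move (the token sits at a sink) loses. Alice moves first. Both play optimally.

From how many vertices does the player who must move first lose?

Work bottom-up. With no move the player to move loses. Otherwise the position is W if at least one move leads to an L position for the opponent, and L if every move leads to a W.
Every edge goes from a vertex to one that appears earlier in the order 7, 5, 2, 6, 9, 1, 8, 3, 4, so processing vertices in that order labels each vertex after all of its successors.
7: no outgoing edge → L
5: →7(L), so W
2: →7(L), so W
6: →7(L), so W
9: →2(W) only, which is W, so L
1: →9(L), so W
8: →9(L), so W
3: →6(W), 2(W) — all W, so L
4: →9(L), so W
The L vertices are 3, 7, 9; that is 3 in all.

3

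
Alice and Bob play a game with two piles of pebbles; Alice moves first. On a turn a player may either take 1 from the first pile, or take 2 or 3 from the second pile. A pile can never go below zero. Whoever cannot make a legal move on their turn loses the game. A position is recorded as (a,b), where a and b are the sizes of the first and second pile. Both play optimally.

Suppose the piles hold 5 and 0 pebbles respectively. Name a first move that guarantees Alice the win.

Move to (4,0).

Compute win/loss labels from the base case upward. A position with no move is L. Any other position is W if it can reach an L in one move, else L.
No move ever increases a pile, so every position that can arise here has a ≤ 5 and b ≤ 0; it is enough to label the cells with 0 ≤ a ≤ 5 and 0 ≤ b ≤ 0.
Every move lowers a or b (never raises either), so fill the grid row by row in increasing a, and left to right within a row: each cell's successors are then already labelled.
      b=0
a=0:    L
a=1:    W
a=2:    L
a=3:    W
a=4:    L
a=5:    W
Cells with no legal move (terminal, hence L): (0,0).
The remaining L cells, each justified by listing all of its moves:
(2,0): only reaches (1,0)(W), which is W → L
(4,0): only reaches (3,0)(W), which is W → L
Every other cell has at least one move into one of the L cells above, so it is W.
From (5,0), the L positions reachable in one move are: (4,0).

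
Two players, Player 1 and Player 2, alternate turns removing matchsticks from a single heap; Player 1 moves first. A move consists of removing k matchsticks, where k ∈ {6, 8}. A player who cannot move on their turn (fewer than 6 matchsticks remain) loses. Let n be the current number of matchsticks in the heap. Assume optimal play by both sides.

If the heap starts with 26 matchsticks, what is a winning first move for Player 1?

Remove 8, leaving 18.

Label each position W (a win for the player to move) or L (a loss). A position with no legal move is L; any other position is W exactly when some move reaches an L, and L when every move reaches a W.
n=0: no move → L
n=1: no move → L
n=2: no move → L
n=3: no move → L
n=4: no move → L
n=5: no move → L
n=6: can move to 0, which is L ⇒ W
n=7: can move to 1, which is L ⇒ W
n=8: can move to 2, which is L ⇒ W
n=9: can move to 3, which is L ⇒ W
n=10: can move to 4, which is L ⇒ W
n=11: can move to 5, which is L ⇒ W
n=12: can move to 4, which is L ⇒ W
n=13: can move to 5, which is L ⇒ W
n=14: moves to 8(W), 6(W); every one is W ⇒ L
n=15: moves to 9(W), 7(W); every one is W ⇒ L
n=16: moves to 10(W), 8(W); every one is W ⇒ L
n=17: moves to 11(W), 9(W); every one is W ⇒ L
n=18: moves to 12(W), 10(W); every one is W ⇒ L
n=19: moves to 13(W), 11(W); every one is W ⇒ L
n=20: can move to 14, which is L ⇒ W
n=21: can move to 15, which is L ⇒ W
n=22: can move to 16, which is L ⇒ W
n=23: can move to 17, which is L ⇒ W
n=24: can move to 18, which is L ⇒ W
n=25: can move to 19, which is L ⇒ W
n=26: can move to 18, which is L ⇒ W
From 26, the L positions reachable in one move are: 18.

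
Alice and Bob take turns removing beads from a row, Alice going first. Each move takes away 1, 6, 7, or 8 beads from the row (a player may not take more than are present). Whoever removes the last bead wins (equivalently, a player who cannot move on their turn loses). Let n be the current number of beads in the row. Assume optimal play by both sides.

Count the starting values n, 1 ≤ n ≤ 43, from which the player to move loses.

Label each position W (a win for the player to move) or L (a loss). A position with no legal move is L; any other position is W exactly when some move reaches an L, and L when every move reaches a W.
n=0: no move → L
n=1: →0(L), so W
n=2: →1(W) only, which is W, so L
n=3: →2(L), so W
n=4: →3(W) only, which is W, so L
n=5: →4(L), so W
n=6: →0(L), so W
n=7: →0(L), so W
n=8: →2(L), so W
n=9: →2(L), so W
n=10: →4(L), so W
n=11: →4(L), so W
n=12: →4(L), so W
n=13: →12(W), 7(W), 6(W), 5(W) — all W, so L
n=14: →13(L), so W
n=15: →14(W), 9(W), 8(W), 7(W) — all W, so L
n=16: →15(L), so W
n=17: →16(W), 11(W), 10(W), 9(W) — all W, so L
n=18: →17(L), so W
n=19: →13(L), so W
n=20: →13(L), so W
n=21: →15(L), so W
n=22: →15(L), so W
n=23: →17(L), so W
n=24: →17(L), so W
n=25: →17(L), so W
n=26: →25(W), 20(W), 19(W), 18(W) — all W, so L
n=27: →26(L), so W
n=28: →27(W), 22(W), 21(W), 20(W) — all W, so L
n=29: →28(L), so W
n=30: →29(W), 24(W), 23(W), 22(W) — all W, so L
n=31: →30(L), so W
n=32: →26(L), so W
n=33: →26(L), so W
n=34: →28(L), so W
n=35: →28(L), so W
n=36: →30(L), so W
n=37: →30(L), so W
n=38: →30(L), so W
n=39: →38(W), 33(W), 32(W), 31(W) — all W, so L
n=40: →39(L), so W
n=41: →40(W), 35(W), 34(W), 33(W) — all W, so L
n=42: →41(L), so W
n=43: →42(W), 37(W), 36(W), 35(W) — all W, so L
L entries with 1 ≤ n ≤ 43 (n=0 is outside the asked range and is not counted): n = 2, 4, 13, 15, 17, 26, 28, 30, 39, 41, 43; that makes 11.

11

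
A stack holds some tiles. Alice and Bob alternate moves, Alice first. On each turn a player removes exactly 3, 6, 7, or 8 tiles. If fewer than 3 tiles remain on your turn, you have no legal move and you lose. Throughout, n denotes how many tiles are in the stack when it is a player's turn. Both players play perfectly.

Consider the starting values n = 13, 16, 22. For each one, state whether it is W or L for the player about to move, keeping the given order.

Use the standard recursion: the mover loses at a terminal position; elsewhere, the mover wins exactly when some move hands the opponent an L position.
n=0: no move → L
n=1: no move → L
n=2: no move → L
n=3: →0(L), so W
n=4: →1(L), so W
n=5: →2(L), so W
n=6: →0(L), so W
n=7: →1(L), so W
n=8: →2(L), so W
n=9: →2(L), so W
n=10: →2(L), so W
n=11: →8(W), 5(W), 4(W), 3(W) — all W, so L
n=12: →9(W), 6(W), 5(W), 4(W) — all W, so L
n=13: →10(W), 7(W), 6(W), 5(W) — all W, so L
n=14: →11(L), so W
n=15: →12(L), so W
n=16: →13(L), so W
n=17: →11(L), so W
n=18: →12(L), so W
n=19: →13(L), so W
n=20: →13(L), so W
n=21: →13(L), so W
n=22: →19(W), 16(W), 15(W), 14(W) — all W, so L

13: L, 16: W, 22: L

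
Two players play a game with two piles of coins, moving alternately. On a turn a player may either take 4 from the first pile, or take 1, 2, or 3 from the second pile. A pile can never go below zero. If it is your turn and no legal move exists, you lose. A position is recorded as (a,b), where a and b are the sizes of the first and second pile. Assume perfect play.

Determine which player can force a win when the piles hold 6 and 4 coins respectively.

Work bottom-up. With no move the player to move loses. Otherwise the position is W if at least one move leads to an L position for the opponent, and L if every move leads to a W.
No move ever increases a pile, so every position that can arise here has a ≤ 6 and b ≤ 4; it is enough to label the cells with 0 ≤ a ≤ 6 and 0 ≤ b ≤ 4.
Every move lowers a or b (never raises either), so fill the grid row by row in increasing a, and left to right within a row: each cell's successors are then already labelled.
      b=0  b=1  b=2  b=3  b=4
a=0:    L    W    W    W    L
a=1:    L    W    W    W    L
a=2:    L    W    W    W    L
a=3:    L    W    W    W    L
a=4:    W    L    W    W    W
a=5:    W    L    W    W    W
a=6:    W    L    W    W    W
Cells with no legal move (terminal, hence L): (0,0), (1,0), (2,0), (3,0).
The remaining L cells, each justified by listing all of its moves:
(0,4): only reaches (0,3)(W), (0,2)(W), (0,1)(W), all W → L
(1,4): only reaches (1,3)(W), (1,2)(W), (1,1)(W), all W → L
(2,4): only reaches (2,3)(W), (2,2)(W), (2,1)(W), all W → L
(3,4): only reaches (3,3)(W), (3,2)(W), (3,1)(W), all W → L
(4,1): only reaches (0,1)(W), (4,0)(W), all W → L
(5,1): only reaches (1,1)(W), (5,0)(W), all W → L
(6,1): only reaches (2,1)(W), (6,0)(W), all W → L
Every other cell has at least one move into one of the L cells above, so it is W.
The starting position (6,4) is W: the player to move should move to (2,4), handing over an L position.

The first player wins.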